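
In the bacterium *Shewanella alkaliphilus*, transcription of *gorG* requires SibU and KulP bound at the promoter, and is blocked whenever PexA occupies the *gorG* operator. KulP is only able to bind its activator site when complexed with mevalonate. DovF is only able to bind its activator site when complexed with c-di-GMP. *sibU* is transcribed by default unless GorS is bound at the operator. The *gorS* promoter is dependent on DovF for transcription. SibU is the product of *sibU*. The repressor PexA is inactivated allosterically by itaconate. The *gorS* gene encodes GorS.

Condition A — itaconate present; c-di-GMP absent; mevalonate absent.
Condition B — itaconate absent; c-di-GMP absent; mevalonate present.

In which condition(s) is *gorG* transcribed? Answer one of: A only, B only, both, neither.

Condition A:
Itaconate is present, so PexA is inactive.
c-di-GMP is absent, so DovF is inactive.
Required activator DovF is absent, so *gorS* is not transcribed.
So GorS is not produced.
With no repressor bound, *sibU* is transcribed.
So SibU is produced and active.
Mevalonate is absent, so KulP is inactive.
Required activator KulP is absent, so *gorG* is not transcribed.
→ *gorG* is OFF in A.
Condition B:
Itaconate is absent, so PexA is active.
c-di-GMP is absent, so DovF is inactive.
Required activator DovF is absent, so *gorS* is not transcribed.
So GorS is not produced.
With no repressor bound, *sibU* is transcribed.
So SibU is produced and active.
Mevalonate is present, so KulP is active.
With repressor PexA bound, *gorG* is not transcribed.
→ *gorG* is OFF in B.

neither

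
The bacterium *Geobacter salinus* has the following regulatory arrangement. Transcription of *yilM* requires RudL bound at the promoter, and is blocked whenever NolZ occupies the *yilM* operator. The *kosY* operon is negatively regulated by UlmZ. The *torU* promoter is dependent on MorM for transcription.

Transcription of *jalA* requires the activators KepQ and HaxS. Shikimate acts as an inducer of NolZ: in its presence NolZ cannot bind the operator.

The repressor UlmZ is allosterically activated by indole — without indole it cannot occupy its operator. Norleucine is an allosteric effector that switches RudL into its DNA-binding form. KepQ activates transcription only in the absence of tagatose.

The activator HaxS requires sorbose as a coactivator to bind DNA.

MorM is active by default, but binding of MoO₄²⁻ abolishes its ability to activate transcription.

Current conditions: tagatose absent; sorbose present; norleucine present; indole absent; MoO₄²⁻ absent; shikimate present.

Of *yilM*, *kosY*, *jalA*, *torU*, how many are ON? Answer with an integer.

4

Norleucine is present, so RudL is active.
Shikimate is present, so NolZ is inactive.
No repressor is bound and RudL is active, so *yilM* is transcribed.
→ *yilM* is ON.
Indole is absent, so UlmZ is inactive.
With no repressor bound, *kosY* is transcribed.
→ *kosY* is ON.
Tagatose is absent, so KepQ is active.
Sorbose is present, so HaxS is active.
No repressor is bound and KepQ and HaxS are active, so *jalA* is transcribed.
→ *jalA* is ON.
MoO₄²⁻ is absent, so MorM is active.
No repressor is bound and MorM is active, so *torU* is transcribed.
→ *torU* is ON.
4 of the 4 genes are transcribed.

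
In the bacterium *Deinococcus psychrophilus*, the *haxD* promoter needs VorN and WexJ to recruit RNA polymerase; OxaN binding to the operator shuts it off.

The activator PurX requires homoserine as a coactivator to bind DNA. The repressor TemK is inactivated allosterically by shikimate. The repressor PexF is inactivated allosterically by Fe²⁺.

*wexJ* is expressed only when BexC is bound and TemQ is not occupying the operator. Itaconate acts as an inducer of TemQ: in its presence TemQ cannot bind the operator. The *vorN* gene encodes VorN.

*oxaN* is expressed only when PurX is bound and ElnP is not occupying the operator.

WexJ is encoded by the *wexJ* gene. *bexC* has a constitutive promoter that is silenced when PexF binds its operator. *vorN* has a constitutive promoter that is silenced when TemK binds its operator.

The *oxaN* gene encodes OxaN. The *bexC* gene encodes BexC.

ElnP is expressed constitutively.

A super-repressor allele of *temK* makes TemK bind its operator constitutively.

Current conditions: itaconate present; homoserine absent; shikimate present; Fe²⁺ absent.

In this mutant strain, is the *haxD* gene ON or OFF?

OFF

ElnP is produced constitutively and is active.
Homoserine is absent, so PurX is inactive.
With repressor ElnP bound, *oxaN* is not transcribed.
So OxaN is not produced.
TemK is constitutively active in this strain.
With repressor TemK bound, *vorN* is not transcribed.
So VorN is not produced.
Itaconate is present, so TemQ is inactive.
Fe²⁺ is absent, so PexF is active.
With repressor PexF bound, *bexC* is not transcribed.
So BexC is not produced.
Required activator BexC is absent, so *wexJ* is not transcribed.
So WexJ is not produced.
Required activator VorN is absent, so *haxD* is not transcribed.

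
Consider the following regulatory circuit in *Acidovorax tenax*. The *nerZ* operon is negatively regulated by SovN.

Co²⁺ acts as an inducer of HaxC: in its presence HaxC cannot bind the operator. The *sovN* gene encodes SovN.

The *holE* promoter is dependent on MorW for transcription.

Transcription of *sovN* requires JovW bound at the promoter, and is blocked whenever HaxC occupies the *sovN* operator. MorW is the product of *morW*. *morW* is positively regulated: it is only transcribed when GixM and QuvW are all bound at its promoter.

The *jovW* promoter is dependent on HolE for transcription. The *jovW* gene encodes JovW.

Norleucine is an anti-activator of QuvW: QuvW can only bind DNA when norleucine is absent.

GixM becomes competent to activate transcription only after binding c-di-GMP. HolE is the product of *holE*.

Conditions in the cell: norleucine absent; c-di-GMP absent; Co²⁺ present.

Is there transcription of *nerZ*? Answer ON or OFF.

c-di-GMP is absent, so GixM is inactive.
Norleucine is absent, so QuvW is active.
Required activator GixM is absent, so *morW* is not transcribed.
So MorW is not produced.
Required activator MorW is absent, so *holE* is not transcribed.
So HolE is not produced.
Required activator HolE is absent, so *jovW* is not transcribed.
So JovW is not produced.
Co²⁺ is present, so HaxC is inactive.
Required activator JovW is absent, so *sovN* is not transcribed.
So SovN is not produced.
With no repressor bound, *nerZ* is transcribed.

ON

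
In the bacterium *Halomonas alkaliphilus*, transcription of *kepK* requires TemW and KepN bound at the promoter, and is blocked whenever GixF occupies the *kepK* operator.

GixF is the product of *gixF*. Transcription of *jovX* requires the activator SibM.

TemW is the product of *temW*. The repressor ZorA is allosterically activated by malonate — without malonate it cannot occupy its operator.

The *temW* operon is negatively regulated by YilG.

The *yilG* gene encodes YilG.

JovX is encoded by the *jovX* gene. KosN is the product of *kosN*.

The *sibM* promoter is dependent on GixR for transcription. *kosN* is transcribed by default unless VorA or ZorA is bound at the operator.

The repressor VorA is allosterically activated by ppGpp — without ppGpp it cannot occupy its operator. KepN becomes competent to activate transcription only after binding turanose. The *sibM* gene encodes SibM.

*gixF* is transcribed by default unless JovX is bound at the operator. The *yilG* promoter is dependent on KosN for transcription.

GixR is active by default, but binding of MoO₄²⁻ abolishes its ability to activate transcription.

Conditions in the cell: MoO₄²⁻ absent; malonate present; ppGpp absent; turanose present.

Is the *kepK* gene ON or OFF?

ppGpp is absent, so VorA is inactive.
Malonate is present, so ZorA is active.
With repressor ZorA bound, *kosN* is not transcribed.
So KosN is not produced.
Required activator KosN is absent, so *yilG* is not transcribed.
So YilG is not produced.
With no repressor bound, *temW* is transcribed.
So TemW is produced and active.
Turanose is present, so KepN is active.
MoO₄²⁻ is absent, so GixR is active.
No repressor is bound and GixR is active, so *sibM* is transcribed.
So SibM is produced and active.
No repressor is bound and SibM is active, so *jovX* is transcribed.
So JovX is produced and active.
With repressor JovX bound, *gixF* is not transcribed.
So GixF is not produced.
No repressor is bound and TemW and KepN are active, so *kepK* is transcribed.

ON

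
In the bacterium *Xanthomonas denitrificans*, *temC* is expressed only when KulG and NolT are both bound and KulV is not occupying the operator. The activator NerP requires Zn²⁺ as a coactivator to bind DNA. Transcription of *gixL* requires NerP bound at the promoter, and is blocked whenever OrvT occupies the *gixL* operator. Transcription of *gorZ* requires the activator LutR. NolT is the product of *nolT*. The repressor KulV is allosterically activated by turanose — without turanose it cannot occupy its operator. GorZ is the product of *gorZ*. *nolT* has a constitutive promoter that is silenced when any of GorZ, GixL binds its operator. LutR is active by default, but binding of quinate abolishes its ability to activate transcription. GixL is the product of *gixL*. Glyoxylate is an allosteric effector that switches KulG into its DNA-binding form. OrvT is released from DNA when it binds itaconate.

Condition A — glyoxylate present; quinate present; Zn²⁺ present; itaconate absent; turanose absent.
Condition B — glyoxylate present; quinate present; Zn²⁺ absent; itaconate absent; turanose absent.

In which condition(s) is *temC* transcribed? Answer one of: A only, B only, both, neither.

Condition A:
Glyoxylate is present, so KulG is active.
Quinate is present, so LutR is inactive.
Required activator LutR is absent, so *gorZ* is not transcribed.
So GorZ is not produced.
Zn²⁺ is present, so NerP is active.
Itaconate is absent, so OrvT is active.
With repressor OrvT bound, *gixL* is not transcribed.
So GixL is not produced.
With no repressor bound, *nolT* is transcribed.
So NolT is produced and active.
Turanose is absent, so KulV is inactive.
No repressor is bound and KulG and NolT are active, so *temC* is transcribed.
→ *temC* is ON in A.
Condition B:
Glyoxylate is present, so KulG is active.
Quinate is present, so LutR is inactive.
Required activator LutR is absent, so *gorZ* is not transcribed.
So GorZ is not produced.
Zn²⁺ is absent, so NerP is inactive.
Itaconate is absent, so OrvT is active.
With repressor OrvT bound, *gixL* is not transcribed.
So GixL is not produced.
With no repressor bound, *nolT* is transcribed.
So NolT is produced and active.
Turanose is absent, so KulV is inactive.
No repressor is bound and KulG and NolT are active, so *temC* is transcribed.
→ *temC* is ON in B.

both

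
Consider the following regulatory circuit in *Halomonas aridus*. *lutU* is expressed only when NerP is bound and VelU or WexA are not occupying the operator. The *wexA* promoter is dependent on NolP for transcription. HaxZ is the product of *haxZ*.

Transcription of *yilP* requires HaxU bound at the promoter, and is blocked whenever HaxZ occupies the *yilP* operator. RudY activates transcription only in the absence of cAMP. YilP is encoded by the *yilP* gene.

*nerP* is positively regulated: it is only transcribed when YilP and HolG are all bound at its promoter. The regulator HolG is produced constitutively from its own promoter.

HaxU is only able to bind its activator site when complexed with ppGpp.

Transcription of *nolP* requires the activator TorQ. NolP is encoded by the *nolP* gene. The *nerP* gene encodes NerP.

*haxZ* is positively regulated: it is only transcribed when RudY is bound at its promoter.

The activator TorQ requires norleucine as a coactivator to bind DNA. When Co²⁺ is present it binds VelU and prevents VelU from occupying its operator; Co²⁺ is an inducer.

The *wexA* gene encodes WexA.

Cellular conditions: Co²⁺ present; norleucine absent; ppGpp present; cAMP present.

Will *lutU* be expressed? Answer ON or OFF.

ppGpp is present, so HaxU is active.
cAMP is present, so RudY is inactive.
Required activator RudY is absent, so *haxZ* is not transcribed.
So HaxZ is not produced.
No repressor is bound and HaxU is active, so *yilP* is transcribed.
So YilP is produced and active.
HolG is produced constitutively and is active.
No repressor is bound and YilP and HolG are active, so *nerP* is transcribed.
So NerP is produced and active.
Co²⁺ is present, so VelU is inactive.
Norleucine is absent, so TorQ is inactive.
Required activator TorQ is absent, so *nolP* is not transcribed.
So NolP is not produced.
Required activator NolP is absent, so *wexA* is not transcribed.
So WexA is not produced.
No repressor is bound and NerP is active, so *lutU* is transcribed.

ON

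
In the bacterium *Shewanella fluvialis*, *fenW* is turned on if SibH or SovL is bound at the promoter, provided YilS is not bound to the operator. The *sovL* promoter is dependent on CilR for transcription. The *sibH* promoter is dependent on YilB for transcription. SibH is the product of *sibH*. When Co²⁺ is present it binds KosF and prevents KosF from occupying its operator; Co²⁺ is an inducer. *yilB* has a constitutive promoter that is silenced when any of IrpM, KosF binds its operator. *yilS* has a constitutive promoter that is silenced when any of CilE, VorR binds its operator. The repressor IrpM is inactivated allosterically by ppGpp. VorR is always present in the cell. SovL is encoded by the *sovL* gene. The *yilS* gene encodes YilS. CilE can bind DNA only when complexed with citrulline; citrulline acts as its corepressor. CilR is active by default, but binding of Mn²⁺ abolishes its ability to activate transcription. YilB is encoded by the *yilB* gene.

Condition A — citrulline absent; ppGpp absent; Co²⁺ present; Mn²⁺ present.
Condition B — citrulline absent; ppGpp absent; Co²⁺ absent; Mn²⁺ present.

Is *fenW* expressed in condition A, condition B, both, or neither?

neither

Condition A:
Citrulline is absent, so CilE is inactive.
VorR is produced constitutively and is active.
With repressor VorR bound, *yilS* is not transcribed.
So YilS is not produced.
ppGpp is absent, so IrpM is active.
Co²⁺ is present, so KosF is inactive.
With repressor IrpM bound, *yilB* is not transcribed.
So YilB is not produced.
Required activator YilB is absent, so *sibH* is not transcribed.
So SibH is not produced.
Mn²⁺ is present, so CilR is inactive.
Required activator CilR is absent, so *sovL* is not transcribed.
So SovL is not produced.
No activator is available at the *fenW* promoter, so *fenW* is not transcribed.
→ *fenW* is OFF in A.
Condition B:
Citrulline is absent, so CilE is inactive.
VorR is produced constitutively and is active.
With repressor VorR bound, *yilS* is not transcribed.
So YilS is not produced.
ppGpp is absent, so IrpM is active.
Co²⁺ is absent, so KosF is active.
With repressor IrpM bound, *yilB* is not transcribed.
So YilB is not produced.
Required activator YilB is absent, so *sibH* is not transcribed.
So SibH is not produced.
Mn²⁺ is present, so CilR is inactive.
Required activator CilR is absent, so *sovL* is not transcribed.
So SovL is not produced.
No activator is available at the *fenW* promoter, so *fenW* is not transcribed.
→ *fenW* is OFF in B.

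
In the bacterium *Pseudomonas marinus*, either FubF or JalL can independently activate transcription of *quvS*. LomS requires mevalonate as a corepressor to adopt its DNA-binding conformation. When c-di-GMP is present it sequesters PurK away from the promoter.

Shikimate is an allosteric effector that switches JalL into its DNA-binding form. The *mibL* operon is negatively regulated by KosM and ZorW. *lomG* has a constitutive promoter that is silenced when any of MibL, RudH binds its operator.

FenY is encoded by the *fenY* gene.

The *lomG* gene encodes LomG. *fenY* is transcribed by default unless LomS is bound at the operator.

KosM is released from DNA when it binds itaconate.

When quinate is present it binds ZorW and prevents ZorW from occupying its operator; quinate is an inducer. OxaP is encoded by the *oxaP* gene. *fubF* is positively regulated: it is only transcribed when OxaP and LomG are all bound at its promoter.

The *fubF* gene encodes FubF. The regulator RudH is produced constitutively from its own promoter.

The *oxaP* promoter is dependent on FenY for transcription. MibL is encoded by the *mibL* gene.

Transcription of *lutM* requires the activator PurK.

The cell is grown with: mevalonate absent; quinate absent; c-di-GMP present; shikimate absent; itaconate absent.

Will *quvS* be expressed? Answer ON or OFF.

Mevalonate is absent, so LomS is inactive.
With no repressor bound, *fenY* is transcribed.
So FenY is produced and active.
No repressor is bound and FenY is active, so *oxaP* is transcribed.
So OxaP is produced and active.
Itaconate is absent, so KosM is active.
Quinate is absent, so ZorW is active.
With repressor KosM bound, *mibL* is not transcribed.
So MibL is not produced.
RudH is produced constitutively and is active.
With repressor RudH bound, *lomG* is not transcribed.
So LomG is not produced.
Required activator LomG is absent, so *fubF* is not transcribed.
So FubF is not produced.
Shikimate is absent, so JalL is inactive.
No activator is available at the *quvS* promoter, so *quvS* is not transcribed.

OFF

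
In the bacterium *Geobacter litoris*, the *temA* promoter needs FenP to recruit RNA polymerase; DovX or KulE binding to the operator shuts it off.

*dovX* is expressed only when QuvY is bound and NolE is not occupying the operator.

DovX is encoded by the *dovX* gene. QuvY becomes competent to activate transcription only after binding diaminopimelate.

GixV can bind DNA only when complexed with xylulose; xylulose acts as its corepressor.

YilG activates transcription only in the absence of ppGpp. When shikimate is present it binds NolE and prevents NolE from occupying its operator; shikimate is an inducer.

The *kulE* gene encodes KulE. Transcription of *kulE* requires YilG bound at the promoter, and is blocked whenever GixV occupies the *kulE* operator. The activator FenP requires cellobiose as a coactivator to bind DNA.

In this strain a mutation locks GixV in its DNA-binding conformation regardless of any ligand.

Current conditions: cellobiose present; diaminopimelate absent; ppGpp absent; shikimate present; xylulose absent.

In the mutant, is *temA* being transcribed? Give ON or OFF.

ON

Shikimate is present, so NolE is inactive.
Diaminopimelate is absent, so QuvY is inactive.
Required activator QuvY is absent, so *dovX* is not transcribed.
So DovX is not produced.
Cellobiose is present, so FenP is active.
GixV is constitutively active in this strain.
ppGpp is absent, so YilG is active.
With repressor GixV bound, *kulE* is not transcribed.
So KulE is not produced.
No repressor is bound and FenP is active, so *temA* is transcribed.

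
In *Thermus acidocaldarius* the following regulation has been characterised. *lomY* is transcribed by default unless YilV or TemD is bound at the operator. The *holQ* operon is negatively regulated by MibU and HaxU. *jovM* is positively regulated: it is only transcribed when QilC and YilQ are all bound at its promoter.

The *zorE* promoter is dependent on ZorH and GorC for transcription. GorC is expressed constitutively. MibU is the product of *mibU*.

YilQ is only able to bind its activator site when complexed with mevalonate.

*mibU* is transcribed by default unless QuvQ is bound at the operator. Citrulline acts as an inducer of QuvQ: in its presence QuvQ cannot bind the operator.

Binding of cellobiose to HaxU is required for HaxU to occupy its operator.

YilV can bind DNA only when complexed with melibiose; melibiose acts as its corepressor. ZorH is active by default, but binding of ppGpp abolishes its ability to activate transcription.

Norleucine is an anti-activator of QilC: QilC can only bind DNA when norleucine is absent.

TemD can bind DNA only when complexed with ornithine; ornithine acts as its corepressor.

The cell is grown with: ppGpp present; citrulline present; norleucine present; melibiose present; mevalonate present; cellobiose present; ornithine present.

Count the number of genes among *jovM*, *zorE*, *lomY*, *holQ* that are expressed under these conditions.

Norleucine is present, so QilC is inactive.
Mevalonate is present, so YilQ is active.
Required activator QilC is absent, so *jovM* is not transcribed.
→ *jovM* is OFF.
ppGpp is present, so ZorH is inactive.
GorC is produced constitutively and is active.
Required activator ZorH is absent, so *zorE* is not transcribed.
→ *zorE* is OFF.
Melibiose is present, so YilV is active.
Ornithine is present, so TemD is active.
With repressor YilV bound, *lomY* is not transcribed.
→ *lomY* is OFF.
Citrulline is present, so QuvQ is inactive.
With no repressor bound, *mibU* is transcribed.
So MibU is produced and active.
Cellobiose is present, so HaxU is active.
With repressor MibU bound, *holQ* is not transcribed.
→ *holQ* is OFF.
0 of the 4 genes are transcribed.

0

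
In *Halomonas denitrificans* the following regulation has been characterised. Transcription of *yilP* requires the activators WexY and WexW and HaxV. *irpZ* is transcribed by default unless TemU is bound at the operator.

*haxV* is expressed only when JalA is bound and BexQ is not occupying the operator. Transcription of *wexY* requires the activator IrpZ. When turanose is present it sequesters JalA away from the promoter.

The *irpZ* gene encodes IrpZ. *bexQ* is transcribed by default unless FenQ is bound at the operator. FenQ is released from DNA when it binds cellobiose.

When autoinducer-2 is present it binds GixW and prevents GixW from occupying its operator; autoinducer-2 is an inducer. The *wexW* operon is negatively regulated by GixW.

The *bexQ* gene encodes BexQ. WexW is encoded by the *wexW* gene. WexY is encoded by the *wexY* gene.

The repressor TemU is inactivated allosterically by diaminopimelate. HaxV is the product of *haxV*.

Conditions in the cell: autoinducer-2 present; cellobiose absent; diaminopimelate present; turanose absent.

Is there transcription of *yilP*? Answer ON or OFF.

Diaminopimelate is present, so TemU is inactive.
With no repressor bound, *irpZ* is transcribed.
So IrpZ is produced and active.
No repressor is bound and IrpZ is active, so *wexY* is transcribed.
So WexY is produced and active.
Autoinducer-2 is present, so GixW is inactive.
With no repressor bound, *wexW* is transcribed.
So WexW is produced and active.
Turanose is absent, so JalA is active.
Cellobiose is absent, so FenQ is active.
With repressor FenQ bound, *bexQ* is not transcribed.
So BexQ is not produced.
No repressor is bound and JalA is active, so *haxV* is transcribed.
So HaxV is produced and active.
No repressor is bound and WexY and WexW and HaxV are active, so *yilP* is transcribed.

ON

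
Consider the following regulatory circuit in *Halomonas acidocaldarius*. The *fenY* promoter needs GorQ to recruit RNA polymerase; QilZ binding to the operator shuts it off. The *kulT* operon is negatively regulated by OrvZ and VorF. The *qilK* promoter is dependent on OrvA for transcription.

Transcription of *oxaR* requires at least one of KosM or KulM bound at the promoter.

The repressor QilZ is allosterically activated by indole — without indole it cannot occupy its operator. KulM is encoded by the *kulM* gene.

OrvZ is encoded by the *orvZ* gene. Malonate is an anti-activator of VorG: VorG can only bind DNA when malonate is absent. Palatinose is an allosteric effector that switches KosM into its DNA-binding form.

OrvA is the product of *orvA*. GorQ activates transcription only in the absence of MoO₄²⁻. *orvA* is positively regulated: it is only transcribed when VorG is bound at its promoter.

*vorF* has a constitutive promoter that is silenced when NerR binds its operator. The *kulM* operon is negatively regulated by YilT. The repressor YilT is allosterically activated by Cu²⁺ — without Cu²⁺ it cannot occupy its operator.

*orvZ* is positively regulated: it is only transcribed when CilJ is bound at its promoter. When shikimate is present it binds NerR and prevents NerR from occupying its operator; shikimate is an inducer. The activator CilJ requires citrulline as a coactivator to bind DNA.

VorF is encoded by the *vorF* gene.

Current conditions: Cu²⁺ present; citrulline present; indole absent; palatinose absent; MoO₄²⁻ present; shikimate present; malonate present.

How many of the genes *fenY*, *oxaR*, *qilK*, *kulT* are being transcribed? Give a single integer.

Indole is absent, so QilZ is inactive.
MoO₄²⁻ is present, so GorQ is inactive.
Required activator GorQ is absent, so *fenY* is not transcribed.
→ *fenY* is OFF.
Palatinose is absent, so KosM is inactive.
Cu²⁺ is present, so YilT is active.
With repressor YilT bound, *kulM* is not transcribed.
So KulM is not produced.
No activator is available at the *oxaR* promoter, so *oxaR* is not transcribed.
→ *oxaR* is OFF.
Malonate is present, so VorG is inactive.
Required activator VorG is absent, so *orvA* is not transcribed.
So OrvA is not produced.
Required activator OrvA is absent, so *qilK* is not transcribed.
→ *qilK* is OFF.
Citrulline is present, so CilJ is active.
No repressor is bound and CilJ is active, so *orvZ* is transcribed.
So OrvZ is produced and active.
Shikimate is present, so NerR is inactive.
With no repressor bound, *vorF* is transcribed.
So VorF is produced and active.
With repressor OrvZ bound, *kulT* is not transcribed.
→ *kulT* is OFF.
0 of the 4 genes are transcribed.

0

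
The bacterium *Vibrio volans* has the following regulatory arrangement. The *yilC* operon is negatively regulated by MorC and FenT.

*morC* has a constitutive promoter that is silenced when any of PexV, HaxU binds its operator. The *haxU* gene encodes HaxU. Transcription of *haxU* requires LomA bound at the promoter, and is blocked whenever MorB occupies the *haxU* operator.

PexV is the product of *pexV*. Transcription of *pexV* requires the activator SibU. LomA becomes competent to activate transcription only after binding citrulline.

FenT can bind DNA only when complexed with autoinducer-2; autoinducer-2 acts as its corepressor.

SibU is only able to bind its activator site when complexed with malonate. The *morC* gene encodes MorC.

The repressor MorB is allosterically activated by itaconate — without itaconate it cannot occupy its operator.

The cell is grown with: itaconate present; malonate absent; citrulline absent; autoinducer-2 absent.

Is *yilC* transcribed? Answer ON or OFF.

OFF

Malonate is absent, so SibU is inactive.
Required activator SibU is absent, so *pexV* is not transcribed.
So PexV is not produced.
Itaconate is present, so MorB is active.
Citrulline is absent, so LomA is inactive.
With repressor MorB bound, *haxU* is not transcribed.
So HaxU is not produced.
With no repressor bound, *morC* is transcribed.
So MorC is produced and active.
Autoinducer-2 is absent, so FenT is inactive.
With repressor MorC bound, *yilC* is not transcribed.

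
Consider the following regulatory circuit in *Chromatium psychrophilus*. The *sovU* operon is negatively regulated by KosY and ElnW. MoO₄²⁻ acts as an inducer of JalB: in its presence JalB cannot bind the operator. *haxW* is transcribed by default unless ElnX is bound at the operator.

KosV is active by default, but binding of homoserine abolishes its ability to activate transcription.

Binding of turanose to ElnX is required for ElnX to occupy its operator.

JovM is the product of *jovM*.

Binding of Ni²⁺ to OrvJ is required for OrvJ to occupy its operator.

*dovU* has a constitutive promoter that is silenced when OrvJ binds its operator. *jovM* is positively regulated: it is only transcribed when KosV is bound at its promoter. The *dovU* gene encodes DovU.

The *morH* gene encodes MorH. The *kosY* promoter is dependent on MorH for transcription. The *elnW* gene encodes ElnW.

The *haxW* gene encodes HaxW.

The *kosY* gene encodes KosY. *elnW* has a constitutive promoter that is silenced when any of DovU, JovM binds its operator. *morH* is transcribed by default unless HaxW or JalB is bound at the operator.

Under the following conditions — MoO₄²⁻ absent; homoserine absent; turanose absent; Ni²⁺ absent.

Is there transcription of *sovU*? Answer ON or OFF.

ON

Turanose is absent, so ElnX is inactive.
With no repressor bound, *haxW* is transcribed.
So HaxW is produced and active.
MoO₄²⁻ is absent, so JalB is active.
With repressor HaxW bound, *morH* is not transcribed.
So MorH is not produced.
Required activator MorH is absent, so *kosY* is not transcribed.
So KosY is not produced.
Ni²⁺ is absent, so OrvJ is inactive.
With no repressor bound, *dovU* is transcribed.
So DovU is produced and active.
Homoserine is absent, so KosV is active.
No repressor is bound and KosV is active, so *jovM* is transcribed.
So JovM is produced and active.
With repressor DovU bound, *elnW* is not transcribed.
So ElnW is not produced.
With no repressor bound, *sovU* is transcribed.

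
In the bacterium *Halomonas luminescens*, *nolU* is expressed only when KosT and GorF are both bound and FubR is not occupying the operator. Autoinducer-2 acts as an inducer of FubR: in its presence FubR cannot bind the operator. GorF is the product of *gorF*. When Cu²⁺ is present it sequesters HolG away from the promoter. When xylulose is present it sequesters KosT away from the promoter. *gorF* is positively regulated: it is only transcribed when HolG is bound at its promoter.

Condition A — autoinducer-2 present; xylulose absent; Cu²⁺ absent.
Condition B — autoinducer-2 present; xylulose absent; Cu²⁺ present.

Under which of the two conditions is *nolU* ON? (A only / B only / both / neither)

Condition A:
Autoinducer-2 is present, so FubR is inactive.
Xylulose is absent, so KosT is active.
Cu²⁺ is absent, so HolG is active.
No repressor is bound and HolG is active, so *gorF* is transcribed.
So GorF is produced and active.
No repressor is bound and KosT and GorF are active, so *nolU* is transcribed.
→ *nolU* is ON in A.
Condition B:
Autoinducer-2 is present, so FubR is inactive.
Xylulose is absent, so KosT is active.
Cu²⁺ is present, so HolG is inactive.
Required activator HolG is absent, so *gorF* is not transcribed.
So GorF is not produced.
Required activator GorF is absent, so *nolU* is not transcribed.
→ *nolU* is OFF in B.

A only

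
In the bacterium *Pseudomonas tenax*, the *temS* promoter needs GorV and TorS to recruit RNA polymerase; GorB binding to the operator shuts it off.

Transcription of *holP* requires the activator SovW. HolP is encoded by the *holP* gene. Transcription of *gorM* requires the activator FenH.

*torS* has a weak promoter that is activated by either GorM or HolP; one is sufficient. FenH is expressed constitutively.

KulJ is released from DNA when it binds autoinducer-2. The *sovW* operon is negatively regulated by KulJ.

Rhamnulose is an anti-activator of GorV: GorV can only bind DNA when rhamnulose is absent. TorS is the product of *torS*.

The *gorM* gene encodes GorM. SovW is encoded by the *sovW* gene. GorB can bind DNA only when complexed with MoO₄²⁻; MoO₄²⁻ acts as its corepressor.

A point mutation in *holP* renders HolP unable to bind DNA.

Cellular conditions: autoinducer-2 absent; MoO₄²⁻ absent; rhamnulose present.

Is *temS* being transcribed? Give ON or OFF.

OFF

Rhamnulose is present, so GorV is inactive.
MoO₄²⁻ is absent, so GorB is inactive.
FenH is produced constitutively and is active.
No repressor is bound and FenH is active, so *gorM* is transcribed.
So GorM is produced and active.
HolP is non-functional in this strain, so it has no effect.
Activator GorM is present, so *torS* is transcribed.
So TorS is produced and active.
Required activator GorV is absent, so *temS* is not transcribed.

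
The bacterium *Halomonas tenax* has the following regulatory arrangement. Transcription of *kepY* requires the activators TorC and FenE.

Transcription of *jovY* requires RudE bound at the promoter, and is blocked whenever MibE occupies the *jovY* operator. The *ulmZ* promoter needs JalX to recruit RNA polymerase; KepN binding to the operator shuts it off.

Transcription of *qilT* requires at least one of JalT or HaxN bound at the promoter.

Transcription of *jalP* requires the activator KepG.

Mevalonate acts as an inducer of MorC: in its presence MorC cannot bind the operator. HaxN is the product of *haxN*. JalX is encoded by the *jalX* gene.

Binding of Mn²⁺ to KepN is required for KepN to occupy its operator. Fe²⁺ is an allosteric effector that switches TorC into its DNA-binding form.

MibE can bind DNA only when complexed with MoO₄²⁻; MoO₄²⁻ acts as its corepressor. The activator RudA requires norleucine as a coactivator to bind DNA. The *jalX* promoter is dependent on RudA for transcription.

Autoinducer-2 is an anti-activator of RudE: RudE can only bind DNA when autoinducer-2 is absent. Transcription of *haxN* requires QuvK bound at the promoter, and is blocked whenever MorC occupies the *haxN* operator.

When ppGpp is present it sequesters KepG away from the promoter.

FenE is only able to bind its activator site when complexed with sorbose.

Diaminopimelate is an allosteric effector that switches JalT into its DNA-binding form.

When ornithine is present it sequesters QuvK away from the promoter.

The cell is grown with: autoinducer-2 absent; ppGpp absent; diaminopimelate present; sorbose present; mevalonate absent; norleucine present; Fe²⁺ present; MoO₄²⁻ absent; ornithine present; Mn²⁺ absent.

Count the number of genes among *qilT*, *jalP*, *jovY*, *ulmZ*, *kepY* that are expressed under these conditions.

5

Diaminopimelate is present, so JalT is active.
Ornithine is present, so QuvK is inactive.
Mevalonate is absent, so MorC is active.
With repressor MorC bound, *haxN* is not transcribed.
So HaxN is not produced.
Activator JalT is present, so *qilT* is transcribed.
→ *qilT* is ON.
ppGpp is absent, so KepG is active.
No repressor is bound and KepG is active, so *jalP* is transcribed.
→ *jalP* is ON.
MoO₄²⁻ is absent, so MibE is inactive.
Autoinducer-2 is absent, so RudE is active.
No repressor is bound and RudE is active, so *jovY* is transcribed.
→ *jovY* is ON.
Norleucine is present, so RudA is active.
No repressor is bound and RudA is active, so *jalX* is transcribed.
So JalX is produced and active.
Mn²⁺ is absent, so KepN is inactive.
No repressor is bound and JalX is active, so *ulmZ* is transcribed.
→ *ulmZ* is ON.
Fe²⁺ is present, so TorC is active.
Sorbose is present, so FenE is active.
No repressor is bound and TorC and FenE are active, so *kepY* is transcribed.
→ *kepY* is ON.
5 of the 5 genes are transcribed.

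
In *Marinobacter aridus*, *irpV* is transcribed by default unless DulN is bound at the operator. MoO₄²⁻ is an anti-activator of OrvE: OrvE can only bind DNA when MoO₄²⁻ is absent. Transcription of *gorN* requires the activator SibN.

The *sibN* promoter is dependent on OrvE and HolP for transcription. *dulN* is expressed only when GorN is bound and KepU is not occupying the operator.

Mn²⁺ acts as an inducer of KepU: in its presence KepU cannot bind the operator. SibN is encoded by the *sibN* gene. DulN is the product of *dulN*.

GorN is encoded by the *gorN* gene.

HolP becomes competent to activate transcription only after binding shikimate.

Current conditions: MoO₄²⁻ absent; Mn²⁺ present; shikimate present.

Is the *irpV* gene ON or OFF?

MoO₄²⁻ is absent, so OrvE is active.
Shikimate is present, so HolP is active.
No repressor is bound and OrvE and HolP are active, so *sibN* is transcribed.
So SibN is produced and active.
No repressor is bound and SibN is active, so *gorN* is transcribed.
So GorN is produced and active.
Mn²⁺ is present, so KepU is inactive.
No repressor is bound and GorN is active, so *dulN* is transcribed.
So DulN is produced and active.
With repressor DulN bound, *irpV* is not transcribed.

OFF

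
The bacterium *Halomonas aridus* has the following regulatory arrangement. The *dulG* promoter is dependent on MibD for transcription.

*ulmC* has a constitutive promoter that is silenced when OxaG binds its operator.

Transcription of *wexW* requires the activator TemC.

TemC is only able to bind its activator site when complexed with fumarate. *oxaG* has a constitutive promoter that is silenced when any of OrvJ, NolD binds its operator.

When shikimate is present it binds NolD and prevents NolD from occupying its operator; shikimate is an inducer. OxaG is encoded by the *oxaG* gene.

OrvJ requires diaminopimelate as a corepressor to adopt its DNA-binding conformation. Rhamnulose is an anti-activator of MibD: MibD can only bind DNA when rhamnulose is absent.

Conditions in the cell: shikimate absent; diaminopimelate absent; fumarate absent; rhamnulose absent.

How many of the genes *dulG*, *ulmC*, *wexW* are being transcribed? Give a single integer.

Rhamnulose is absent, so MibD is active.
No repressor is bound and MibD is active, so *dulG* is transcribed.
→ *dulG* is ON.
Diaminopimelate is absent, so OrvJ is inactive.
Shikimate is absent, so NolD is active.
With repressor NolD bound, *oxaG* is not transcribed.
So OxaG is not produced.
With no repressor bound, *ulmC* is transcribed.
→ *ulmC* is ON.
Fumarate is absent, so TemC is inactive.
Required activator TemC is absent, so *wexW* is not transcribed.
→ *wexW* is OFF.
2 of the 3 genes are transcribed.

2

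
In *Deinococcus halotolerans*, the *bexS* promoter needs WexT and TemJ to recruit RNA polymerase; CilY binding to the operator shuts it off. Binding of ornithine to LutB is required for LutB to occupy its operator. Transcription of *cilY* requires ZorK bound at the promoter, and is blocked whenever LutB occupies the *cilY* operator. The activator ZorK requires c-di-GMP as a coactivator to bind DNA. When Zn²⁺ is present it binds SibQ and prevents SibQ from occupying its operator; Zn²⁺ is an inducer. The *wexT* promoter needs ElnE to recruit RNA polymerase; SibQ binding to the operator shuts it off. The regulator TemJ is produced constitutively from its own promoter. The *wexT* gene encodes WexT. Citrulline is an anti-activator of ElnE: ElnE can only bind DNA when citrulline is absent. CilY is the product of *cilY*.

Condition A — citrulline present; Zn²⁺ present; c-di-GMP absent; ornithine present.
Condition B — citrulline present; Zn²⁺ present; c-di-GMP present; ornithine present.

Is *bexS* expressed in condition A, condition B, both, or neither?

Condition A:
Citrulline is present, so ElnE is inactive.
Zn²⁺ is present, so SibQ is inactive.
Required activator ElnE is absent, so *wexT* is not transcribed.
So WexT is not produced.
TemJ is produced constitutively and is active.
c-di-GMP is absent, so ZorK is inactive.
Ornithine is present, so LutB is active.
With repressor LutB bound, *cilY* is not transcribed.
So CilY is not produced.
Required activator WexT is absent, so *bexS* is not transcribed.
→ *bexS* is OFF in A.
Condition B:
Citrulline is present, so ElnE is inactive.
Zn²⁺ is present, so SibQ is inactive.
Required activator ElnE is absent, so *wexT* is not transcribed.
So WexT is not produced.
TemJ is produced constitutively and is active.
c-di-GMP is present, so ZorK is active.
Ornithine is present, so LutB is active.
With repressor LutB bound, *cilY* is not transcribed.
So CilY is not produced.
Required activator WexT is absent, so *bexS* is not transcribed.
→ *bexS* is OFF in B.

neither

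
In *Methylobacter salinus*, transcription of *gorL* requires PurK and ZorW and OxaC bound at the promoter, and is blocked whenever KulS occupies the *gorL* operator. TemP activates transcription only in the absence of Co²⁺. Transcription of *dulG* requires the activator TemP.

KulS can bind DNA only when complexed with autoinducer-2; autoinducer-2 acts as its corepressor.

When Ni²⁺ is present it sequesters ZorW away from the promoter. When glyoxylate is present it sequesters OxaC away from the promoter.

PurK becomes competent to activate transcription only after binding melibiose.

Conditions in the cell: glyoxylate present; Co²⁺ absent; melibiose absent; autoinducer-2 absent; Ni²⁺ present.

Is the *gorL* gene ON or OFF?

OFF

Melibiose is absent, so PurK is inactive.
Ni²⁺ is present, so ZorW is inactive.
Glyoxylate is present, so OxaC is inactive.
Autoinducer-2 is absent, so KulS is inactive.
Required activator PurK is absent, so *gorL* is not transcribed.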